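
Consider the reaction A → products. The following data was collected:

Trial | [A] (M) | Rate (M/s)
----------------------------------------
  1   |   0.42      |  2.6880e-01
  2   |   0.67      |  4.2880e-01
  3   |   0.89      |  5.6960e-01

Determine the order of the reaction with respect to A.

first order (1)

Step 1: Compare trials to find order n where rate₂/rate₁ = ([A]₂/[A]₁)^n
Step 2: rate₂/rate₁ = 4.2880e-01/2.6880e-01 = 1.595
Step 3: [A]₂/[A]₁ = 0.67/0.42 = 1.595
Step 4: n = ln(1.595)/ln(1.595) = 1.00 ≈ 1
Step 5: The reaction is first order in A.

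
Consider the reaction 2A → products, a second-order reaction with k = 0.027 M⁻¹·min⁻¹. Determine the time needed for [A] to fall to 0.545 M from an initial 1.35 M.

40.52 min

Step 1: For second-order: t = (1/[A] - 1/[A]₀)/k
Step 2: t = (1/0.545 - 1/1.35)/0.027
Step 3: t = (1.835 - 0.7407)/0.027
Step 4: t = 1.094/0.027 = 40.52 min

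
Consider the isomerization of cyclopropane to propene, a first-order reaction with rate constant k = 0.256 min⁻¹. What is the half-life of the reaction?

2.708 min

Step 1: For a first-order reaction, t₁/₂ = ln(2)/k
Step 2: t₁/₂ = ln(2)/0.256
Step 3: t₁/₂ = 0.6931/0.256 = 2.708 min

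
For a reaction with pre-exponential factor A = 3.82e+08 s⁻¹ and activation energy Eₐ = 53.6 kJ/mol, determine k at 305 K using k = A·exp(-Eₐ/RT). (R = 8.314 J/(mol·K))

2.52e-01 s⁻¹

Step 1: Use the Arrhenius equation: k = A × exp(-Eₐ/RT)
Step 2: Convert Eₐ to J/mol: 53.6 kJ/mol = 53600 J/mol
Step 3: Calculate the exponent: -Eₐ/(RT) = -53600/(8.314 × 305) = -21.13756
Step 4: k = 3.82e+08 × exp(-21.13756)
Step 5: k = 3.82e+08 × 6.60807e-10 = 2.5243e-01 s⁻¹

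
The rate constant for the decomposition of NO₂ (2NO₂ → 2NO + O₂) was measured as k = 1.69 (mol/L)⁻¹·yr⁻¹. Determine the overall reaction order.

second order (2)

Step 1: The units of k for an nth-order reaction are (concentration)^(1-n)·(time)⁻¹.
Step 2: Here k has units (mol/L)⁻¹·yr⁻¹, so the concentration exponent is -1.
Step 3: 1 - n = -1 ⇒ n = 2. The reaction is second order.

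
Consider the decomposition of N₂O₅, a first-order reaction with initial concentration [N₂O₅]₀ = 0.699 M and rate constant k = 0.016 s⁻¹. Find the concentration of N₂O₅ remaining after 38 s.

0.3806 M

Step 1: For a first-order reaction: [N₂O₅] = [N₂O₅]₀ × e^(-kt)
Step 2: [N₂O₅] = 0.699 × e^(-0.016 × 38)
Step 3: [N₂O₅] = 0.699 × e^(-0.608)
Step 4: [N₂O₅] = 0.699 × 0.544439 = 0.3806 M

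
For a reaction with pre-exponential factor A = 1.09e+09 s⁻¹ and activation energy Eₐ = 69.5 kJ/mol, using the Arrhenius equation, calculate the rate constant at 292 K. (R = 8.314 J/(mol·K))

4.02e-04 s⁻¹

Step 1: Use the Arrhenius equation: k = A × exp(-Eₐ/RT)
Step 2: Convert Eₐ to J/mol: 69.5 kJ/mol = 69500 J/mol
Step 3: Calculate the exponent: -Eₐ/(RT) = -69500/(8.314 × 292) = -28.62806
Step 4: k = 1.09e+09 × exp(-28.62806)
Step 5: k = 1.09e+09 × 3.68970e-13 = 4.0218e-04 s⁻¹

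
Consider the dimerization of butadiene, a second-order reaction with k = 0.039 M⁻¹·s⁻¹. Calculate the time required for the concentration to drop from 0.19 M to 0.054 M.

339.9 s

Step 1: For second-order: t = (1/[C₄H₆] - 1/[C₄H₆]₀)/k
Step 2: t = (1/0.054 - 1/0.19)/0.039
Step 3: t = (18.52 - 5.263)/0.039
Step 4: t = 13.26/0.039 = 339.9 s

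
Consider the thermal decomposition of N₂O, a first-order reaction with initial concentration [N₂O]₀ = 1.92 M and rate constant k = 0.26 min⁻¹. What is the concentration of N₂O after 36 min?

0.0001653 M

Step 1: For a first-order reaction: [N₂O] = [N₂O]₀ × e^(-kt)
Step 2: [N₂O] = 1.92 × e^(-0.26 × 36)
Step 3: [N₂O] = 1.92 × e^(-9.36)
Step 4: [N₂O] = 1.92 × 8.61001e-05 = 0.0001653 M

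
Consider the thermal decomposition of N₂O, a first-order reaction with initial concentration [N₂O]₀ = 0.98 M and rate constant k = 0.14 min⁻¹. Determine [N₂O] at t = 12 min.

0.1826 M

Step 1: For a first-order reaction: [N₂O] = [N₂O]₀ × e^(-kt)
Step 2: [N₂O] = 0.98 × e^(-0.14 × 12)
Step 3: [N₂O] = 0.98 × e^(-1.68)
Step 4: [N₂O] = 0.98 × 0.186374 = 0.1826 M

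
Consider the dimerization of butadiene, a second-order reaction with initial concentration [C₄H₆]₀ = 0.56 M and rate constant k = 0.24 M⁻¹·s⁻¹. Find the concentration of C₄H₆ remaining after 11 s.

0.226 M

Step 1: For a second-order reaction: 1/[C₄H₆] = 1/[C₄H₆]₀ + kt
Step 2: 1/[C₄H₆] = 1/0.56 + 0.24 × 11
Step 3: 1/[C₄H₆] = 1.786 + 2.64 = 4.426
Step 4: [C₄H₆] = 1/4.426 = 0.226 M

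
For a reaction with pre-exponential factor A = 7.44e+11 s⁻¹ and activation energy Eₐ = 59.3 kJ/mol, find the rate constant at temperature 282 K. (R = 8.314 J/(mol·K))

7.71e+00 s⁻¹

Step 1: Use the Arrhenius equation: k = A × exp(-Eₐ/RT)
Step 2: Convert Eₐ to J/mol: 59.3 kJ/mol = 59300 J/mol
Step 3: Calculate the exponent: -Eₐ/(RT) = -59300/(8.314 × 282) = -25.29272
Step 4: k = 7.44e+11 × exp(-25.29272)
Step 5: k = 7.44e+11 × 1.03636e-11 = 7.7105e+00 s⁻¹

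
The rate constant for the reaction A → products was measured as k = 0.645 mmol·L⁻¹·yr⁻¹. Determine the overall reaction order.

zeroth order (0)

Step 1: The units of k for an nth-order reaction are (concentration)^(1-n)·(time)⁻¹.
Step 2: Here k has units mmol·L⁻¹·yr⁻¹, so the concentration exponent is 1.
Step 3: 1 - n = 1 ⇒ n = 0. The reaction is zeroth order.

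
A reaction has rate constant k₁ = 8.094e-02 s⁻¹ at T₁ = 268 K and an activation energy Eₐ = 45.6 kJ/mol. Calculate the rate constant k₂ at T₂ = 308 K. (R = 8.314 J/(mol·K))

1.155e+00 s⁻¹

Step 1: Use the two-temperature Arrhenius form: ln(k₂/k₁) = -Eₐ/R × (1/T₂ - 1/T₁)
Step 2: Convert Eₐ to J/mol: 45.6 kJ/mol = 45600 J/mol
Step 3: 1/T₂ - 1/T₁ = 1/308 - 1/268 = -4.845900e-04 K⁻¹
Step 4: ln(k₂/k₁) = -45600/8.314 × -4.845900e-04 = 2.65784
Step 5: k₂ = k₁ × exp(2.65784) = 8.094e-02 × 1.42654e+01 = 1.155e+00 s⁻¹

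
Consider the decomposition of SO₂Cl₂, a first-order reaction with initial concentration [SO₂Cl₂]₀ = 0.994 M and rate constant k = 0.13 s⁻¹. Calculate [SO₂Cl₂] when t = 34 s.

0.01196 M

Step 1: For a first-order reaction: [SO₂Cl₂] = [SO₂Cl₂]₀ × e^(-kt)
Step 2: [SO₂Cl₂] = 0.994 × e^(-0.13 × 34)
Step 3: [SO₂Cl₂] = 0.994 × e^(-4.42)
Step 4: [SO₂Cl₂] = 0.994 × 0.0120342 = 0.01196 M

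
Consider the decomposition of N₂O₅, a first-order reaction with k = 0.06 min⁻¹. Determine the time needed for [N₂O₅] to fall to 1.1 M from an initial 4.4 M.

23.1 min

Step 1: For first-order: t = ln([N₂O₅]₀/[N₂O₅])/k
Step 2: t = ln(4.4/1.1)/0.06
Step 3: t = ln(4)/0.06
Step 4: t = 1.386/0.06 = 23.1 min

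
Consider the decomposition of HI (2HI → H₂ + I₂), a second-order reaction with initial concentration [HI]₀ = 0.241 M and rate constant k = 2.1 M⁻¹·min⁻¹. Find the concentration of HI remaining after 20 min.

0.02167 M

Step 1: For a second-order reaction: 1/[HI] = 1/[HI]₀ + kt
Step 2: 1/[HI] = 1/0.241 + 2.1 × 20
Step 3: 1/[HI] = 4.149 + 42 = 46.15
Step 4: [HI] = 1/46.15 = 0.02167 M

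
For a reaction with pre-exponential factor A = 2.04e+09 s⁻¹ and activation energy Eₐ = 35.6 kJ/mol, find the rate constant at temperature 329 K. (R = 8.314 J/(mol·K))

4.54e+03 s⁻¹

Step 1: Use the Arrhenius equation: k = A × exp(-Eₐ/RT)
Step 2: Convert Eₐ to J/mol: 35.6 kJ/mol = 35600 J/mol
Step 3: Calculate the exponent: -Eₐ/(RT) = -35600/(8.314 × 329) = -13.01500
Step 4: k = 2.04e+09 × exp(-13.01500)
Step 5: k = 2.04e+09 × 2.22668e-06 = 4.5424e+03 s⁻¹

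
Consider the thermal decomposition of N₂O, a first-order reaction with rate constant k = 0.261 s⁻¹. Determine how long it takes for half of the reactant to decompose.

2.656 s

Step 1: For a first-order reaction, t₁/₂ = ln(2)/k
Step 2: t₁/₂ = ln(2)/0.261
Step 3: t₁/₂ = 0.6931/0.261 = 2.656 s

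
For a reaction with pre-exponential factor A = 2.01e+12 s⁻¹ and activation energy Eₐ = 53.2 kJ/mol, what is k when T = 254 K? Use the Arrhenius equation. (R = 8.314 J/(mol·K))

2.30e+01 s⁻¹

Step 1: Use the Arrhenius equation: k = A × exp(-Eₐ/RT)
Step 2: Convert Eₐ to J/mol: 53.2 kJ/mol = 53200 J/mol
Step 3: Calculate the exponent: -Eₐ/(RT) = -53200/(8.314 × 254) = -25.19230
Step 4: k = 2.01e+12 × exp(-25.19230)
Step 5: k = 2.01e+12 × 1.14584e-11 = 2.3031e+01 s⁻¹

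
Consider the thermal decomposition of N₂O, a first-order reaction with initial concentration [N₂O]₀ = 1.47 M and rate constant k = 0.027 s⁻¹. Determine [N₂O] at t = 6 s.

1.25 M

Step 1: For a first-order reaction: [N₂O] = [N₂O]₀ × e^(-kt)
Step 2: [N₂O] = 1.47 × e^(-0.027 × 6)
Step 3: [N₂O] = 1.47 × e^(-0.162)
Step 4: [N₂O] = 1.47 × 0.850441 = 1.25 M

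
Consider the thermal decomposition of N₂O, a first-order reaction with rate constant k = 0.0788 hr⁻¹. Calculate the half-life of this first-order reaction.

8.796 hr

Step 1: For a first-order reaction, t₁/₂ = ln(2)/k
Step 2: t₁/₂ = ln(2)/0.0788
Step 3: t₁/₂ = 0.6931/0.0788 = 8.796 hr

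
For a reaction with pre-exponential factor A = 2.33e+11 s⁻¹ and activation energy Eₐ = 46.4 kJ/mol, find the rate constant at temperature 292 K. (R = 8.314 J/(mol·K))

1.17e+03 s⁻¹

Step 1: Use the Arrhenius equation: k = A × exp(-Eₐ/RT)
Step 2: Convert Eₐ to J/mol: 46.4 kJ/mol = 46400 J/mol
Step 3: Calculate the exponent: -Eₐ/(RT) = -46400/(8.314 × 292) = -19.11283
Step 4: k = 2.33e+11 × exp(-19.11283)
Step 5: k = 2.33e+11 × 5.00499e-09 = 1.1662e+03 s⁻¹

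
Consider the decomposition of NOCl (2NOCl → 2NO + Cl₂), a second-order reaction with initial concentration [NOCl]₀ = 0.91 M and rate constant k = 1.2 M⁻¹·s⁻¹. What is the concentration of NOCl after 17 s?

0.04651 M

Step 1: For a second-order reaction: 1/[NOCl] = 1/[NOCl]₀ + kt
Step 2: 1/[NOCl] = 1/0.91 + 1.2 × 17
Step 3: 1/[NOCl] = 1.099 + 20.4 = 21.5
Step 4: [NOCl] = 1/21.5 = 0.04651 M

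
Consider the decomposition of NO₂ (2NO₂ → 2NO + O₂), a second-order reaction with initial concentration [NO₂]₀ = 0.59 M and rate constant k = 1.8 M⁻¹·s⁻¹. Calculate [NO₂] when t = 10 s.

0.05077 M

Step 1: For a second-order reaction: 1/[NO₂] = 1/[NO₂]₀ + kt
Step 2: 1/[NO₂] = 1/0.59 + 1.8 × 10
Step 3: 1/[NO₂] = 1.695 + 18 = 19.69
Step 4: [NO₂] = 1/19.69 = 0.05077 M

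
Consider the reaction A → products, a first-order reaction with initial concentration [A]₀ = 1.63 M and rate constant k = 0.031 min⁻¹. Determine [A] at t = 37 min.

0.5177 M

Step 1: For a first-order reaction: [A] = [A]₀ × e^(-kt)
Step 2: [A] = 1.63 × e^(-0.031 × 37)
Step 3: [A] = 1.63 × e^(-1.147)
Step 4: [A] = 1.63 × 0.317588 = 0.5177 M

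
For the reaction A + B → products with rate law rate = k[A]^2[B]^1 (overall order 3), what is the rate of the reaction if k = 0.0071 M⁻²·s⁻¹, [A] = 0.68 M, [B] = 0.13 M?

0.0004268 M/s

Step 1: The rate law is rate = k[A]^2[B]^1, overall order = 2+1 = 3
Step 2: Substitute values: rate = 0.0071 × (0.68)^2 × (0.13)^1
Step 3: rate = 0.0071 × 0.4624 × 0.13 = 0.000426795 M/s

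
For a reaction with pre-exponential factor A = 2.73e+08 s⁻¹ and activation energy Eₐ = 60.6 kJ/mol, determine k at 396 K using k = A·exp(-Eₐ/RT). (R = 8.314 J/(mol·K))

2.77e+00 s⁻¹

Step 1: Use the Arrhenius equation: k = A × exp(-Eₐ/RT)
Step 2: Convert Eₐ to J/mol: 60.6 kJ/mol = 60600 J/mol
Step 3: Calculate the exponent: -Eₐ/(RT) = -60600/(8.314 × 396) = -18.40634
Step 4: k = 2.73e+08 × exp(-18.40634)
Step 5: k = 2.73e+08 × 1.01444e-08 = 2.7694e+00 s⁻¹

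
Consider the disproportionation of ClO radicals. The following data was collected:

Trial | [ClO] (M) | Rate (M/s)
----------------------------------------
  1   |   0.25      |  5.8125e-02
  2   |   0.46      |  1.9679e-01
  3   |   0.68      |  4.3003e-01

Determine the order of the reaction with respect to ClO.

second order (2)

Step 1: Compare trials to find order n where rate₂/rate₁ = ([ClO]₂/[ClO]₁)^n
Step 2: rate₂/rate₁ = 1.9679e-01/5.8125e-02 = 3.386
Step 3: [ClO]₂/[ClO]₁ = 0.46/0.25 = 1.84
Step 4: n = ln(3.386)/ln(1.84) = 2.00 ≈ 2
Step 5: The reaction is second order in ClO.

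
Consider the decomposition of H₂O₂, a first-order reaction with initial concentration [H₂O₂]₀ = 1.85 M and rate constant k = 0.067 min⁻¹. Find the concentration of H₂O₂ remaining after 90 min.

0.00445 M

Step 1: For a first-order reaction: [H₂O₂] = [H₂O₂]₀ × e^(-kt)
Step 2: [H₂O₂] = 1.85 × e^(-0.067 × 90)
Step 3: [H₂O₂] = 1.85 × e^(-6.03)
Step 4: [H₂O₂] = 1.85 × 0.00240549 = 0.00445 M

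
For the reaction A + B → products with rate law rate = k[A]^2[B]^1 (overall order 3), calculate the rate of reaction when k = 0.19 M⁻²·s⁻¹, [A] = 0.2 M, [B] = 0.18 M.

0.001368 M/s

Step 1: The rate law is rate = k[A]^2[B]^1, overall order = 2+1 = 3
Step 2: Substitute values: rate = 0.19 × (0.2)^2 × (0.18)^1
Step 3: rate = 0.19 × 0.04 × 0.18 = 0.001368 M/s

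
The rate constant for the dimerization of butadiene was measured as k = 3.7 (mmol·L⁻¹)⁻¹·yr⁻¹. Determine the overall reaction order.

second order (2)

Step 1: The units of k for an nth-order reaction are (concentration)^(1-n)·(time)⁻¹.
Step 2: Here k has units (mmol·L⁻¹)⁻¹·yr⁻¹, so the concentration exponent is -1.
Step 3: 1 - n = -1 ⇒ n = 2. The reaction is second order.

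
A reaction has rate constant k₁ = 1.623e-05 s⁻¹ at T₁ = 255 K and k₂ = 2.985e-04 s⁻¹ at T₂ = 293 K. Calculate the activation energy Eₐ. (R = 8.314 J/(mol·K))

47.6 kJ/mol

Step 1: Use the two-temperature Arrhenius form: ln(k₂/k₁) = -Eₐ/R × (1/T₂ - 1/T₁)
Step 2: ln(k₂/k₁) = ln(2.985e-04/1.623e-05) = ln(18.3919) = 2.91191
Step 3: 1/T₂ - 1/T₁ = 1/293 - 1/255 = -5.085993e-04 K⁻¹
Step 4: Eₐ = -R × ln(k₂/k₁) / (1/T₂ - 1/T₁) = -8.314 × 2.91191 / -5.085993e-04
Step 5: Eₐ = 4.7601e+04 J/mol = 47.6 kJ/mol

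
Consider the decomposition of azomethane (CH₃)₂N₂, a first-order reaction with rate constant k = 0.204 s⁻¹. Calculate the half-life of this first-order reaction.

3.398 s

Step 1: For a first-order reaction, t₁/₂ = ln(2)/k
Step 2: t₁/₂ = ln(2)/0.204
Step 3: t₁/₂ = 0.6931/0.204 = 3.398 s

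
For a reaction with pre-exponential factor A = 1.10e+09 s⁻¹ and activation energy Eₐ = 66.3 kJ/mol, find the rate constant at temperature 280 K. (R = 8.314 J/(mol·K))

4.70e-04 s⁻¹

Step 1: Use the Arrhenius equation: k = A × exp(-Eₐ/RT)
Step 2: Convert Eₐ to J/mol: 66.3 kJ/mol = 66300 J/mol
Step 3: Calculate the exponent: -Eₐ/(RT) = -66300/(8.314 × 280) = -28.48036
Step 4: k = 1.10e+09 × exp(-28.48036)
Step 5: k = 1.10e+09 × 4.27698e-13 = 4.7047e-04 s⁻¹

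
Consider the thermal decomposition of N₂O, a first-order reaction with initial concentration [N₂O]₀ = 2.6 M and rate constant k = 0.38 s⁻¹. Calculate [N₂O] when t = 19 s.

0.001903 M

Step 1: For a first-order reaction: [N₂O] = [N₂O]₀ × e^(-kt)
Step 2: [N₂O] = 2.6 × e^(-0.38 × 19)
Step 3: [N₂O] = 2.6 × e^(-7.22)
Step 4: [N₂O] = 2.6 × 0.000731802 = 0.001903 M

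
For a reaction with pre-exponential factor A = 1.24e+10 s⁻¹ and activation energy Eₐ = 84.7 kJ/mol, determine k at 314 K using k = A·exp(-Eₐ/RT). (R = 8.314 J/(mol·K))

1.01e-04 s⁻¹

Step 1: Use the Arrhenius equation: k = A × exp(-Eₐ/RT)
Step 2: Convert Eₐ to J/mol: 84.7 kJ/mol = 84700 J/mol
Step 3: Calculate the exponent: -Eₐ/(RT) = -84700/(8.314 × 314) = -32.44470
Step 4: k = 1.24e+10 × exp(-32.44470)
Step 5: k = 1.24e+10 × 8.11794e-15 = 1.0066e-04 s⁻¹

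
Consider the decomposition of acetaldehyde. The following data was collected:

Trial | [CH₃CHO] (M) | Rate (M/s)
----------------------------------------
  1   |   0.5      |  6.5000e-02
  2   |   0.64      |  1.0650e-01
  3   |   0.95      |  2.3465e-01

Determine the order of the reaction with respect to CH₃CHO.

second order (2)

Step 1: Compare trials to find order n where rate₂/rate₁ = ([CH₃CHO]₂/[CH₃CHO]₁)^n
Step 2: rate₂/rate₁ = 1.0650e-01/6.5000e-02 = 1.638
Step 3: [CH₃CHO]₂/[CH₃CHO]₁ = 0.64/0.5 = 1.28
Step 4: n = ln(1.638)/ln(1.28) = 2.00 ≈ 2
Step 5: The reaction is second order in CH₃CHO.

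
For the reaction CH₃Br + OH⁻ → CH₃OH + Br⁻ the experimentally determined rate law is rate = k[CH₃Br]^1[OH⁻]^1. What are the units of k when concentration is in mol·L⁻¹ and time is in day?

(mol·L⁻¹)⁻¹·day⁻¹

Step 1: Overall order = 1 + 1 = 2.
Step 2: rate has units mol·L⁻¹·day⁻¹; [CH₃Br]^1[OH⁻]^1 has units (mol·L⁻¹)^2.
Step 3: k = rate/([CH₃Br]^1[OH⁻]^1), so units of k = (mol·L⁻¹)^(1-2)·day⁻¹ = (mol·L⁻¹)⁻¹·day⁻¹.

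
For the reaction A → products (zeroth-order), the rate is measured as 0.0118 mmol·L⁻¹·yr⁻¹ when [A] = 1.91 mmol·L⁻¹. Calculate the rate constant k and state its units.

0.0118 mmol·L⁻¹·yr⁻¹

Step 1: For a zeroth-order reaction, rate = k (independent of concentration).
Step 2: k = rate = 0.0118 mmol·L⁻¹·yr⁻¹.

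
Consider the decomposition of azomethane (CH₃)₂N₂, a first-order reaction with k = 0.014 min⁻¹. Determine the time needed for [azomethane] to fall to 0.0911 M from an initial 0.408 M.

107.1 min

Step 1: For first-order: t = ln([azomethane]₀/[azomethane])/k
Step 2: t = ln(0.408/0.0911)/0.014
Step 3: t = ln(4.479)/0.014
Step 4: t = 1.499/0.014 = 107.1 min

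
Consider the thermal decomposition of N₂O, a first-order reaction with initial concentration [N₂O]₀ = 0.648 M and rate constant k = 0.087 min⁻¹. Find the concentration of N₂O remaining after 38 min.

0.02376 M

Step 1: For a first-order reaction: [N₂O] = [N₂O]₀ × e^(-kt)
Step 2: [N₂O] = 0.648 × e^(-0.087 × 38)
Step 3: [N₂O] = 0.648 × e^(-3.306)
Step 4: [N₂O] = 0.648 × 0.0366625 = 0.02376 M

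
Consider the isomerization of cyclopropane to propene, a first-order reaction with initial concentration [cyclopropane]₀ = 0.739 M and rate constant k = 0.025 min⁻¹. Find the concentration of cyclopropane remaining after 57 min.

0.1777 M

Step 1: For a first-order reaction: [cyclopropane] = [cyclopropane]₀ × e^(-kt)
Step 2: [cyclopropane] = 0.739 × e^(-0.025 × 57)
Step 3: [cyclopropane] = 0.739 × e^(-1.425)
Step 4: [cyclopropane] = 0.739 × 0.240508 = 0.1777 M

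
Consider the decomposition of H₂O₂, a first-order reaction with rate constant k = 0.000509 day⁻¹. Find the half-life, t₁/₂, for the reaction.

1362 day

Step 1: For a first-order reaction, t₁/₂ = ln(2)/k
Step 2: t₁/₂ = ln(2)/0.000509
Step 3: t₁/₂ = 0.6931/0.000509 = 1362 day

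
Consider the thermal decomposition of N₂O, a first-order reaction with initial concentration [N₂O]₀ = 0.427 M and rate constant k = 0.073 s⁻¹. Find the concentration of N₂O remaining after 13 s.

0.1653 M

Step 1: For a first-order reaction: [N₂O] = [N₂O]₀ × e^(-kt)
Step 2: [N₂O] = 0.427 × e^(-0.073 × 13)
Step 3: [N₂O] = 0.427 × e^(-0.949)
Step 4: [N₂O] = 0.427 × 0.387128 = 0.1653 M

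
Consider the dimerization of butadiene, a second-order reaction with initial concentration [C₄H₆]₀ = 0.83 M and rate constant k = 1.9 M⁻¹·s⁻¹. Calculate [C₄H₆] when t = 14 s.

0.03596 M

Step 1: For a second-order reaction: 1/[C₄H₆] = 1/[C₄H₆]₀ + kt
Step 2: 1/[C₄H₆] = 1/0.83 + 1.9 × 14
Step 3: 1/[C₄H₆] = 1.205 + 26.6 = 27.8
Step 4: [C₄H₆] = 1/27.8 = 0.03596 M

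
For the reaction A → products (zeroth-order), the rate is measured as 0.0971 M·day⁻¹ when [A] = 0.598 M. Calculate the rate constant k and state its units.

0.0971 M·day⁻¹

Step 1: For a zeroth-order reaction, rate = k (independent of concentration).
Step 2: k = rate = 0.0971 M·day⁻¹.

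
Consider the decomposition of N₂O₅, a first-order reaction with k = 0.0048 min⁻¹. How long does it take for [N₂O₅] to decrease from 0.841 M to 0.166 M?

338 min

Step 1: For first-order: t = ln([N₂O₅]₀/[N₂O₅])/k
Step 2: t = ln(0.841/0.166)/0.0048
Step 3: t = ln(5.066)/0.0048
Step 4: t = 1.623/0.0048 = 338 min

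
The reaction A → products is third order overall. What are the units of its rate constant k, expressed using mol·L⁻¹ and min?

(mol·L⁻¹)⁻²·min⁻¹

Step 1: For overall order n, rate = k × (concentration)^n.
Step 2: Rate has units mol·L⁻¹·min⁻¹; concentration term has units (mol·L⁻¹)^3.
Step 3: k = rate / (concentration)^n, so units of k = (mol·L⁻¹)^(1-3)·min⁻¹ = (mol·L⁻¹)⁻²·min⁻¹.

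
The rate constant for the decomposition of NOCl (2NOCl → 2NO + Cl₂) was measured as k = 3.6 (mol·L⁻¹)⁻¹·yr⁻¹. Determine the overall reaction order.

second order (2)

Step 1: The units of k for an nth-order reaction are (concentration)^(1-n)·(time)⁻¹.
Step 2: Here k has units (mol·L⁻¹)⁻¹·yr⁻¹, so the concentration exponent is -1.
Step 3: 1 - n = -1 ⇒ n = 2. The reaction is second order.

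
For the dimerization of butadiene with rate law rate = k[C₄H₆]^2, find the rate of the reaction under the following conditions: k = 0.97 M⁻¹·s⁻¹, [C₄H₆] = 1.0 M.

0.97 M/s

Step 1: Identify the rate law: rate = k[C₄H₆]^2
Step 2: Substitute values: rate = 0.97 × (1.0)^2
Step 3: Calculate: rate = 0.97 × 1 = 0.97 M/s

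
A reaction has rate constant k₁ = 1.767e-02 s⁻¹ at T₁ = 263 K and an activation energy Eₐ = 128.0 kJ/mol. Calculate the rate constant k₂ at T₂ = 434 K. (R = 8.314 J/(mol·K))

1.837e+08 s⁻¹

Step 1: Use the two-temperature Arrhenius form: ln(k₂/k₁) = -Eₐ/R × (1/T₂ - 1/T₁)
Step 2: Convert Eₐ to J/mol: 128.0 kJ/mol = 128000 J/mol
Step 3: 1/T₂ - 1/T₁ = 1/434 - 1/263 = -1.498134e-03 K⁻¹
Step 4: ln(k₂/k₁) = -128000/8.314 × -1.498134e-03 = 23.06485
Step 5: k₂ = k₁ × exp(23.06485) = 1.767e-02 × 1.03977e+10 = 1.837e+08 s⁻¹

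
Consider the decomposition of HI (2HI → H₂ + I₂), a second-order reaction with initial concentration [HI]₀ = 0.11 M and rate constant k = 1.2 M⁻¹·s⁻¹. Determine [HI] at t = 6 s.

0.06138 M

Step 1: For a second-order reaction: 1/[HI] = 1/[HI]₀ + kt
Step 2: 1/[HI] = 1/0.11 + 1.2 × 6
Step 3: 1/[HI] = 9.091 + 7.2 = 16.29
Step 4: [HI] = 1/16.29 = 0.06138 M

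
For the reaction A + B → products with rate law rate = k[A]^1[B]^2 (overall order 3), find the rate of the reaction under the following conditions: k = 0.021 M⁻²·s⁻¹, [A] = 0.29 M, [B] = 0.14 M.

0.0001194 M/s

Step 1: The rate law is rate = k[A]^1[B]^2, overall order = 1+2 = 3
Step 2: Substitute values: rate = 0.021 × (0.29)^1 × (0.14)^2
Step 3: rate = 0.021 × 0.29 × 0.0196 = 0.000119364 M/s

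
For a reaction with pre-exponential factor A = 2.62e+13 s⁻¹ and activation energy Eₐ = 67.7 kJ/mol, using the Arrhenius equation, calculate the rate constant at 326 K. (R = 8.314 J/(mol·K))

3.72e+02 s⁻¹

Step 1: Use the Arrhenius equation: k = A × exp(-Eₐ/RT)
Step 2: Convert Eₐ to J/mol: 67.7 kJ/mol = 67700 J/mol
Step 3: Calculate the exponent: -Eₐ/(RT) = -67700/(8.314 × 326) = -24.97819
Step 4: k = 2.62e+13 × exp(-24.97819)
Step 5: k = 2.62e+13 × 1.41942e-11 = 3.7189e+02 s⁻¹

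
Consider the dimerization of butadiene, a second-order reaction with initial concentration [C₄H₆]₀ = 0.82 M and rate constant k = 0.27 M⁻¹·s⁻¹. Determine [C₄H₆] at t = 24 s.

0.1299 M

Step 1: For a second-order reaction: 1/[C₄H₆] = 1/[C₄H₆]₀ + kt
Step 2: 1/[C₄H₆] = 1/0.82 + 0.27 × 24
Step 3: 1/[C₄H₆] = 1.22 + 6.48 = 7.7
Step 4: [C₄H₆] = 1/7.7 = 0.1299 M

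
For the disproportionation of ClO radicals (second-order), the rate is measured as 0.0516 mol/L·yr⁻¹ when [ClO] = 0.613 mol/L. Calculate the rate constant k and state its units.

0.1373 (mol/L)⁻¹·yr⁻¹

Step 1: rate = k[ClO]^2, so k = rate / [ClO]^2.
Step 2: k = 0.0516 / (0.613)^2 = 0.0516 / 0.3758.
Step 3: k = 0.1373 (mol/L)⁻¹·yr⁻¹.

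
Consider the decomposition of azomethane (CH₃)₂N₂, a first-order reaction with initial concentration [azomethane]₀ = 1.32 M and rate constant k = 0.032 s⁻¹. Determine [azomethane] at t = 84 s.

0.08978 M

Step 1: For a first-order reaction: [azomethane] = [azomethane]₀ × e^(-kt)
Step 2: [azomethane] = 1.32 × e^(-0.032 × 84)
Step 3: [azomethane] = 1.32 × e^(-2.688)
Step 4: [azomethane] = 1.32 × 0.0680168 = 0.08978 M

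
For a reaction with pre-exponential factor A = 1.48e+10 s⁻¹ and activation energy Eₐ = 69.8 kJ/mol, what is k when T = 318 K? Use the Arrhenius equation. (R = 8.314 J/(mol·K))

5.06e-02 s⁻¹

Step 1: Use the Arrhenius equation: k = A × exp(-Eₐ/RT)
Step 2: Convert Eₐ to J/mol: 69.8 kJ/mol = 69800 J/mol
Step 3: Calculate the exponent: -Eₐ/(RT) = -69800/(8.314 × 318) = -26.40087
Step 4: k = 1.48e+10 × exp(-26.40087)
Step 5: k = 1.48e+10 × 3.42175e-12 = 5.0642e-02 s⁻¹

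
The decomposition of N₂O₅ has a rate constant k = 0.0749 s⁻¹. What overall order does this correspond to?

first order (1)

Step 1: The units of k for an nth-order reaction are (concentration)^(1-n)·(time)⁻¹.
Step 2: Here k has units s⁻¹, so the concentration exponent is 0.
Step 3: 1 - n = 0 ⇒ n = 1. The reaction is first order.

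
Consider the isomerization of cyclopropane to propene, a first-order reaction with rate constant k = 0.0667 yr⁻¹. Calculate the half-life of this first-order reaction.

10.39 yr

Step 1: For a first-order reaction, t₁/₂ = ln(2)/k
Step 2: t₁/₂ = ln(2)/0.0667
Step 3: t₁/₂ = 0.6931/0.0667 = 10.39 yr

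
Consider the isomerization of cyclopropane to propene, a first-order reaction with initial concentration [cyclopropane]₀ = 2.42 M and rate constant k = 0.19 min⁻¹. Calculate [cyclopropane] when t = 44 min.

0.0005664 M

Step 1: For a first-order reaction: [cyclopropane] = [cyclopropane]₀ × e^(-kt)
Step 2: [cyclopropane] = 2.42 × e^(-0.19 × 44)
Step 3: [cyclopropane] = 2.42 × e^(-8.36)
Step 4: [cyclopropane] = 2.42 × 0.000234044 = 0.0005664 M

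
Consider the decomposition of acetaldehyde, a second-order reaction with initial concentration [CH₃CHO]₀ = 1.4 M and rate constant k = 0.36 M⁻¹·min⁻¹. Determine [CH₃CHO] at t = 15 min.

0.1636 M

Step 1: For a second-order reaction: 1/[CH₃CHO] = 1/[CH₃CHO]₀ + kt
Step 2: 1/[CH₃CHO] = 1/1.4 + 0.36 × 15
Step 3: 1/[CH₃CHO] = 0.7143 + 5.4 = 6.114
Step 4: [CH₃CHO] = 1/6.114 = 0.1636 M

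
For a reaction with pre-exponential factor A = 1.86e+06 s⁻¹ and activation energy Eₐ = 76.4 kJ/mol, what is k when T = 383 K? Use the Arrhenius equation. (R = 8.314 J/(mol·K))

7.07e-05 s⁻¹

Step 1: Use the Arrhenius equation: k = A × exp(-Eₐ/RT)
Step 2: Convert Eₐ to J/mol: 76.4 kJ/mol = 76400 J/mol
Step 3: Calculate the exponent: -Eₐ/(RT) = -76400/(8.314 × 383) = -23.99300
Step 4: k = 1.86e+06 × exp(-23.99300)
Step 5: k = 1.86e+06 × 3.80165e-11 = 7.0711e-05 s⁻¹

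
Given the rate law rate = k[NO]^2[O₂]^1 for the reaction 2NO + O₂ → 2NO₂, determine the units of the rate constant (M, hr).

M⁻²·hr⁻¹

Step 1: Overall order = 2 + 1 = 3.
Step 2: rate has units M·hr⁻¹; [NO]^2[O₂]^1 has units M^3.
Step 3: k = rate/([NO]^2[O₂]^1), so units of k = M^(1-3)·hr⁻¹ = M⁻²·hr⁻¹.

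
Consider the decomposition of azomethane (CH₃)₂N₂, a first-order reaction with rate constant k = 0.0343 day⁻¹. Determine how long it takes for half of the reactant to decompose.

20.21 day

Step 1: For a first-order reaction, t₁/₂ = ln(2)/k
Step 2: t₁/₂ = ln(2)/0.0343
Step 3: t₁/₂ = 0.6931/0.0343 = 20.21 day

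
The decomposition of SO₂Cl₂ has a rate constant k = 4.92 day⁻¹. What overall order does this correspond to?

first order (1)

Step 1: The units of k for an nth-order reaction are (concentration)^(1-n)·(time)⁻¹.
Step 2: Here k has units day⁻¹, so the concentration exponent is 0.
Step 3: 1 - n = 0 ⇒ n = 1. The reaction is first order.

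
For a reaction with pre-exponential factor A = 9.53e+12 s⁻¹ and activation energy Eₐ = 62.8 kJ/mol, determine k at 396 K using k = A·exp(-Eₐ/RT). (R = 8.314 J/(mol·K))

4.96e+04 s⁻¹

Step 1: Use the Arrhenius equation: k = A × exp(-Eₐ/RT)
Step 2: Convert Eₐ to J/mol: 62.8 kJ/mol = 62800 J/mol
Step 3: Calculate the exponent: -Eₐ/(RT) = -62800/(8.314 × 396) = -19.07456
Step 4: k = 9.53e+12 × exp(-19.07456)
Step 5: k = 9.53e+12 × 5.20025e-09 = 4.9558e+04 s⁻¹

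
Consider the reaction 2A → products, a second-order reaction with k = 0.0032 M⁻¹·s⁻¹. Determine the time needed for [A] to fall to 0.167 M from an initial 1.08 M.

1582 s

Step 1: For second-order: t = (1/[A] - 1/[A]₀)/k
Step 2: t = (1/0.167 - 1/1.08)/0.0032
Step 3: t = (5.988 - 0.9259)/0.0032
Step 4: t = 5.062/0.0032 = 1582 s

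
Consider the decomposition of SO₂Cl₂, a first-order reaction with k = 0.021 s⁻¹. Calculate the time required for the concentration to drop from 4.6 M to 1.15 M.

66.01 s

Step 1: For first-order: t = ln([SO₂Cl₂]₀/[SO₂Cl₂])/k
Step 2: t = ln(4.6/1.15)/0.021
Step 3: t = ln(4)/0.021
Step 4: t = 1.386/0.021 = 66.01 s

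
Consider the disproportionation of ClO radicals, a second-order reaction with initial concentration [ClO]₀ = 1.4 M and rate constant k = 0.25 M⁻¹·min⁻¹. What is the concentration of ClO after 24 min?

0.1489 M

Step 1: For a second-order reaction: 1/[ClO] = 1/[ClO]₀ + kt
Step 2: 1/[ClO] = 1/1.4 + 0.25 × 24
Step 3: 1/[ClO] = 0.7143 + 6 = 6.714
Step 4: [ClO] = 1/6.714 = 0.1489 M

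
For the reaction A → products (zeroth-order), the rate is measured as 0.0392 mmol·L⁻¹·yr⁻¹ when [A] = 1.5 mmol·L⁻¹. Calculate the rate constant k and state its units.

0.0392 mmol·L⁻¹·yr⁻¹

Step 1: For a zeroth-order reaction, rate = k (independent of concentration).
Step 2: k = rate = 0.0392 mmol·L⁻¹·yr⁻¹.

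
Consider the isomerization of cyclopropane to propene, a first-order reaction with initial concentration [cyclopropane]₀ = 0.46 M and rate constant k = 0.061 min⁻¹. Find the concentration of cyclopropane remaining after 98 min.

0.001166 M

Step 1: For a first-order reaction: [cyclopropane] = [cyclopropane]₀ × e^(-kt)
Step 2: [cyclopropane] = 0.46 × e^(-0.061 × 98)
Step 3: [cyclopropane] = 0.46 × e^(-5.978)
Step 4: [cyclopropane] = 0.46 × 0.00253389 = 0.001166 M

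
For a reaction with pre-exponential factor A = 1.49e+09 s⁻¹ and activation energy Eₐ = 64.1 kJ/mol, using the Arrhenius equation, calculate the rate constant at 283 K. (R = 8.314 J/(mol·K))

2.20e-03 s⁻¹

Step 1: Use the Arrhenius equation: k = A × exp(-Eₐ/RT)
Step 2: Convert Eₐ to J/mol: 64.1 kJ/mol = 64100 J/mol
Step 3: Calculate the exponent: -Eₐ/(RT) = -64100/(8.314 × 283) = -27.24342
Step 4: k = 1.49e+09 × exp(-27.24342)
Step 5: k = 1.49e+09 × 1.47344e-12 = 2.1954e-03 s⁻¹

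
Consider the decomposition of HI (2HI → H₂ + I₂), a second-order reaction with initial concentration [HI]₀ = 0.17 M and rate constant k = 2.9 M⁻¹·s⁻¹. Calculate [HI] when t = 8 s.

0.03439 M

Step 1: For a second-order reaction: 1/[HI] = 1/[HI]₀ + kt
Step 2: 1/[HI] = 1/0.17 + 2.9 × 8
Step 3: 1/[HI] = 5.882 + 23.2 = 29.08
Step 4: [HI] = 1/29.08 = 0.03439 M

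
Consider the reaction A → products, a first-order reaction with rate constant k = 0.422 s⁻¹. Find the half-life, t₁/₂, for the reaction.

1.643 s

Step 1: For a first-order reaction, t₁/₂ = ln(2)/k
Step 2: t₁/₂ = ln(2)/0.422
Step 3: t₁/₂ = 0.6931/0.422 = 1.643 s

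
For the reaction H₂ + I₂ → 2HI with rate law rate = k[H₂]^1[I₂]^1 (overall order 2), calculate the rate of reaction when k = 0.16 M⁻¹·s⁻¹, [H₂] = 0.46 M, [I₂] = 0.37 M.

0.02723 M/s

Step 1: The rate law is rate = k[H₂]^1[I₂]^1, overall order = 1+1 = 2
Step 2: Substitute values: rate = 0.16 × (0.46)^1 × (0.37)^1
Step 3: rate = 0.16 × 0.46 × 0.37 = 0.027232 M/s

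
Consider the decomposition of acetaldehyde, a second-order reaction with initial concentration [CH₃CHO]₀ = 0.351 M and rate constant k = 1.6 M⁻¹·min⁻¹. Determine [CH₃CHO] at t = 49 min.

0.01231 M

Step 1: For a second-order reaction: 1/[CH₃CHO] = 1/[CH₃CHO]₀ + kt
Step 2: 1/[CH₃CHO] = 1/0.351 + 1.6 × 49
Step 3: 1/[CH₃CHO] = 2.849 + 78.4 = 81.25
Step 4: [CH₃CHO] = 1/81.25 = 0.01231 M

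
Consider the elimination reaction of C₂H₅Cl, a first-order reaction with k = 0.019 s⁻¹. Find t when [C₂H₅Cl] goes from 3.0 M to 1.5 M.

36.48 s

Step 1: For first-order: t = ln([C₂H₅Cl]₀/[C₂H₅Cl])/k
Step 2: t = ln(3.0/1.5)/0.019
Step 3: t = ln(2)/0.019
Step 4: t = 0.6931/0.019 = 36.48 s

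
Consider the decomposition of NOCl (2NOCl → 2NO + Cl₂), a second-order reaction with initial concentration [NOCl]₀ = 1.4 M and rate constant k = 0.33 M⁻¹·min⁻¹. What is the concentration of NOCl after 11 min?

0.2302 M

Step 1: For a second-order reaction: 1/[NOCl] = 1/[NOCl]₀ + kt
Step 2: 1/[NOCl] = 1/1.4 + 0.33 × 11
Step 3: 1/[NOCl] = 0.7143 + 3.63 = 4.344
Step 4: [NOCl] = 1/4.344 = 0.2302 M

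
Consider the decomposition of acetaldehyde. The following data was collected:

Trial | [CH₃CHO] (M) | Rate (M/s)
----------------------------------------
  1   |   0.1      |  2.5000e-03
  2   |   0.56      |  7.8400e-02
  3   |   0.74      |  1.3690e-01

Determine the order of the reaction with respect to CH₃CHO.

second order (2)

Step 1: Compare trials to find order n where rate₂/rate₁ = ([CH₃CHO]₂/[CH₃CHO]₁)^n
Step 2: rate₂/rate₁ = 7.8400e-02/2.5000e-03 = 31.36
Step 3: [CH₃CHO]₂/[CH₃CHO]₁ = 0.56/0.1 = 5.6
Step 4: n = ln(31.36)/ln(5.6) = 2.00 ≈ 2
Step 5: The reaction is second order in CH₃CHO.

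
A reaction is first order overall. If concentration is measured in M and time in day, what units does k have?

day⁻¹

Step 1: For overall order n, rate = k × (concentration)^n.
Step 2: Rate has units M·day⁻¹; concentration term has units M^1.
Step 3: k = rate / (concentration)^n, so units of k = M^(1-1)·day⁻¹ = day⁻¹.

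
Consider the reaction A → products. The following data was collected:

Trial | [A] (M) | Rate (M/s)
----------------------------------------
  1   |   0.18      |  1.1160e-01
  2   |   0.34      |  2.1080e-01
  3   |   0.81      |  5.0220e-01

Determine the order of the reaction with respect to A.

first order (1)

Step 1: Compare trials to find order n where rate₂/rate₁ = ([A]₂/[A]₁)^n
Step 2: rate₂/rate₁ = 2.1080e-01/1.1160e-01 = 1.889
Step 3: [A]₂/[A]₁ = 0.34/0.18 = 1.889
Step 4: n = ln(1.889)/ln(1.889) = 1.00 ≈ 1
Step 5: The reaction is first order in A.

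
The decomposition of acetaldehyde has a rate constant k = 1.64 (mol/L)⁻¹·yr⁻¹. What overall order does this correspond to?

second order (2)

Step 1: The units of k for an nth-order reaction are (concentration)^(1-n)·(time)⁻¹.
Step 2: Here k has units (mol/L)⁻¹·yr⁻¹, so the concentration exponent is -1.
Step 3: 1 - n = -1 ⇒ n = 2. The reaction is second order.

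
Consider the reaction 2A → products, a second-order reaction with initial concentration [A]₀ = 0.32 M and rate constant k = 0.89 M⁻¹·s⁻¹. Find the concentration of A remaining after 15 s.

0.0607 M

Step 1: For a second-order reaction: 1/[A] = 1/[A]₀ + kt
Step 2: 1/[A] = 1/0.32 + 0.89 × 15
Step 3: 1/[A] = 3.125 + 13.35 = 16.48
Step 4: [A] = 1/16.48 = 0.0607 M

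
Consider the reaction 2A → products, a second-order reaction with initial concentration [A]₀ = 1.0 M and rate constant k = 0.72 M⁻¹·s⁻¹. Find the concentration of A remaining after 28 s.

0.04726 M

Step 1: For a second-order reaction: 1/[A] = 1/[A]₀ + kt
Step 2: 1/[A] = 1/1.0 + 0.72 × 28
Step 3: 1/[A] = 1 + 20.16 = 21.16
Step 4: [A] = 1/21.16 = 0.04726 M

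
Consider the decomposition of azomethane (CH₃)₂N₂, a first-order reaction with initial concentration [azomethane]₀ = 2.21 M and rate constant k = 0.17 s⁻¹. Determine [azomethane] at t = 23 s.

0.04429 M

Step 1: For a first-order reaction: [azomethane] = [azomethane]₀ × e^(-kt)
Step 2: [azomethane] = 2.21 × e^(-0.17 × 23)
Step 3: [azomethane] = 2.21 × e^(-3.91)
Step 4: [azomethane] = 2.21 × 0.0200405 = 0.04429 M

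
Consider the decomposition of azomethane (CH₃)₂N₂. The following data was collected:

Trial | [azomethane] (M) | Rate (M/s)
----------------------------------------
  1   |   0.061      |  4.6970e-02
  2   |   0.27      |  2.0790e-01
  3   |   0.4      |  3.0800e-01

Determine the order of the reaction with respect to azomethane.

first order (1)

Step 1: Compare trials to find order n where rate₂/rate₁ = ([azomethane]₂/[azomethane]₁)^n
Step 2: rate₂/rate₁ = 2.0790e-01/4.6970e-02 = 4.426
Step 3: [azomethane]₂/[azomethane]₁ = 0.27/0.061 = 4.426
Step 4: n = ln(4.426)/ln(4.426) = 1.00 ≈ 1
Step 5: The reaction is first order in azomethane.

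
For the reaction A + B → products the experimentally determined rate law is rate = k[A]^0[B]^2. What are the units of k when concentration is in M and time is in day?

M⁻¹·day⁻¹

Step 1: Overall order = 0 + 2 = 2.
Step 2: rate has units M·day⁻¹; [A]^0[B]^2 has units M^2.
Step 3: k = rate/([A]^0[B]^2), so units of k = M^(1-2)·day⁻¹ = M⁻¹·day⁻¹.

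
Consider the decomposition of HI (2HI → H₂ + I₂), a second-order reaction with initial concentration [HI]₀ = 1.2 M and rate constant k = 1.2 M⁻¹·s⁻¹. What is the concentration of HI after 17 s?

0.0471 M

Step 1: For a second-order reaction: 1/[HI] = 1/[HI]₀ + kt
Step 2: 1/[HI] = 1/1.2 + 1.2 × 17
Step 3: 1/[HI] = 0.8333 + 20.4 = 21.23
Step 4: [HI] = 1/21.23 = 0.0471 M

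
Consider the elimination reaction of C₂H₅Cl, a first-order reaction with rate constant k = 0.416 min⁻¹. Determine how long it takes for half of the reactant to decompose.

1.666 min

Step 1: For a first-order reaction, t₁/₂ = ln(2)/k
Step 2: t₁/₂ = ln(2)/0.416
Step 3: t₁/₂ = 0.6931/0.416 = 1.666 min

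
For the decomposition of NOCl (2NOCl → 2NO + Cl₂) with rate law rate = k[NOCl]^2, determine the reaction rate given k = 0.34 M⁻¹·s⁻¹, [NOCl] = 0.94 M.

0.3004 M/s

Step 1: Identify the rate law: rate = k[NOCl]^2
Step 2: Substitute values: rate = 0.34 × (0.94)^2
Step 3: Calculate: rate = 0.34 × 0.8836 = 0.300424 M/s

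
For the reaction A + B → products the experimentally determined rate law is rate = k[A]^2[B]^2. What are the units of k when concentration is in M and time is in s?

M⁻³·s⁻¹

Step 1: Overall order = 2 + 2 = 4.
Step 2: rate has units M·s⁻¹; [A]^2[B]^2 has units M^4.
Step 3: k = rate/([A]^2[B]^2), so units of k = M^(1-4)·s⁻¹ = M⁻³·s⁻¹.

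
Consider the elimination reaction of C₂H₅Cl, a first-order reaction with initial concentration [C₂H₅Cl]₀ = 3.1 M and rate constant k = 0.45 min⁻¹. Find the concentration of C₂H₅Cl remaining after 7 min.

0.1328 M

Step 1: For a first-order reaction: [C₂H₅Cl] = [C₂H₅Cl]₀ × e^(-kt)
Step 2: [C₂H₅Cl] = 3.1 × e^(-0.45 × 7)
Step 3: [C₂H₅Cl] = 3.1 × e^(-3.15)
Step 4: [C₂H₅Cl] = 3.1 × 0.0428521 = 0.1328 M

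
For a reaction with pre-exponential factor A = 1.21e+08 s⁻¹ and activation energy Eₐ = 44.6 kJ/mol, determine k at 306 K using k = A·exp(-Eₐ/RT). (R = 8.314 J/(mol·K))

2.95e+00 s⁻¹

Step 1: Use the Arrhenius equation: k = A × exp(-Eₐ/RT)
Step 2: Convert Eₐ to J/mol: 44.6 kJ/mol = 44600 J/mol
Step 3: Calculate the exponent: -Eₐ/(RT) = -44600/(8.314 × 306) = -17.53087
Step 4: k = 1.21e+08 × exp(-17.53087)
Step 5: k = 1.21e+08 × 2.43467e-08 = 2.9460e+00 s⁻¹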